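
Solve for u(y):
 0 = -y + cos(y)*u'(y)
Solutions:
 u(y) = C1 + Integral(y/cos(y), y)


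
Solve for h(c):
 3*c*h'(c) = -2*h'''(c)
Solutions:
 h(c) = C1 + Integral(C2*airyai(-2^(2/3)*3^(1/3)*c/2) + C3*airybi(-2^(2/3)*3^(1/3)*c/2), c)


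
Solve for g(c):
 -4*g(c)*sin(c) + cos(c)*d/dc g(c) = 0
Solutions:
 g(c) = C1/cos(c)^4


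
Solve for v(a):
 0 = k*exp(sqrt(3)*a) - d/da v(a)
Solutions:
 v(a) = C1 + sqrt(3)*k*exp(sqrt(3)*a)/3


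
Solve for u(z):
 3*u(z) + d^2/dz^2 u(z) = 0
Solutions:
 u(z) = C1*sin(sqrt(3)*z) + C2*cos(sqrt(3)*z)


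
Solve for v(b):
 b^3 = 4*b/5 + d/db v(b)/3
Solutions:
 v(b) = C1 + 3*b^4/4 - 6*b^2/5


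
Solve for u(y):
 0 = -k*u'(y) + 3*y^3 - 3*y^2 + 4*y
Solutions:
 u(y) = C1 + 3*y^4/(4*k) - y^3/k + 2*y^2/k


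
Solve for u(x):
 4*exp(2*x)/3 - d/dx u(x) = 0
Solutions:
 u(x) = C1 + 2*exp(2*x)/3


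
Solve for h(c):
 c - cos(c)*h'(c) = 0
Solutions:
 h(c) = C1 + Integral(c/cos(c), c)


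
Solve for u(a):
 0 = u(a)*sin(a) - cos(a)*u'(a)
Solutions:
 u(a) = C1/cos(a)


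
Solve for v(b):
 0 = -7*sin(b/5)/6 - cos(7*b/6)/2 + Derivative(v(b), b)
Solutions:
 v(b) = C1 + 3*sin(7*b/6)/7 - 35*cos(b/5)/6


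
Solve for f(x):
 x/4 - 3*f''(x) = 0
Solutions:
 f(x) = C1 + C2*x + x^3/72


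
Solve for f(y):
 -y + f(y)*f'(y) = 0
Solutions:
 f(y) = -sqrt(C1 + y^2)
 f(y) = sqrt(C1 + y^2)


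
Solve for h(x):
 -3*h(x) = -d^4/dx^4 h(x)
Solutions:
 h(x) = C1*exp(-3^(1/4)*x) + C2*exp(3^(1/4)*x) + C3*sin(3^(1/4)*x) + C4*cos(3^(1/4)*x)


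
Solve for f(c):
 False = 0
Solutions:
 f(c) = C1 + zoo*c + 20*log(cos(3*c/4))/21


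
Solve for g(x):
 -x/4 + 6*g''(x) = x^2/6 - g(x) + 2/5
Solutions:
 g(x) = C1*sin(sqrt(6)*x/6) + C2*cos(sqrt(6)*x/6) + x^2/6 + x/4 - 8/5


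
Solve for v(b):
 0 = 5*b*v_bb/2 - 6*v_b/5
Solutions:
 v(b) = C1 + C2*b^(37/25)


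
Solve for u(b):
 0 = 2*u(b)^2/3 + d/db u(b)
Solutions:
 u(b) = 3/(C1 + 2*b)


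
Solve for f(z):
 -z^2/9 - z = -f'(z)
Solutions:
 f(z) = C1 + z^3/27 + z^2/2


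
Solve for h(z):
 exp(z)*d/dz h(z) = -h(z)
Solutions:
 h(z) = C1*exp(exp(-z))


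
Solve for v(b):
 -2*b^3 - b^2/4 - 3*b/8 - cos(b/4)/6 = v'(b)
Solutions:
 v(b) = C1 - b^4/2 - b^3/12 - 3*b^2/16 - 2*sin(b/4)/3


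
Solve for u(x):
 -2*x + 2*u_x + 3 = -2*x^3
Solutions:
 u(x) = C1 - x^4/4 + x^2/2 - 3*x/2


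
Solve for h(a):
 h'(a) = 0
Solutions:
 h(a) = C1


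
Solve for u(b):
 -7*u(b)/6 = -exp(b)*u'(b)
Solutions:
 u(b) = C1*exp(-7*exp(-b)/6)


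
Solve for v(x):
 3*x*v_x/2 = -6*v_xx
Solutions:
 v(x) = C1 + C2*erf(sqrt(2)*x/4)


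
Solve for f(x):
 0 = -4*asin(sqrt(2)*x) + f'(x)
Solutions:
 f(x) = C1 + 4*x*asin(sqrt(2)*x) + 2*sqrt(2)*sqrt(1 - 2*x^2)


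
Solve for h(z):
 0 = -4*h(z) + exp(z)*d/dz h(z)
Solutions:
 h(z) = C1*exp(-4*exp(-z))


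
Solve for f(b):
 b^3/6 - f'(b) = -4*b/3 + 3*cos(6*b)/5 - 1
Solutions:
 f(b) = C1 + b^4/24 + 2*b^2/3 + b - sin(6*b)/10


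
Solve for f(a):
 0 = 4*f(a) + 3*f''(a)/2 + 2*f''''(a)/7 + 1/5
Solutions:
 f(a) = (C1*sin(14^(1/4)*a*cos(atan(sqrt(455)/21)/2)) + C2*cos(14^(1/4)*a*cos(atan(sqrt(455)/21)/2)))*exp(-14^(1/4)*a*sin(atan(sqrt(455)/21)/2)) + (C3*sin(14^(1/4)*a*cos(atan(sqrt(455)/21)/2)) + C4*cos(14^(1/4)*a*cos(atan(sqrt(455)/21)/2)))*exp(14^(1/4)*a*sin(atan(sqrt(455)/21)/2)) - 1/20


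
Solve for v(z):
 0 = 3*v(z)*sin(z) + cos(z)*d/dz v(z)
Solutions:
 v(z) = C1*cos(z)^3


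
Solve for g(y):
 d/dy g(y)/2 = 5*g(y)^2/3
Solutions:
 g(y) = -3/(C1 + 10*y)


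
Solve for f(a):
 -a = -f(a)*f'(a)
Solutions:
 f(a) = -sqrt(C1 + a^2)
 f(a) = sqrt(C1 + a^2)


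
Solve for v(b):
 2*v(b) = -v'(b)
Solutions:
 v(b) = C1*exp(-2*b)


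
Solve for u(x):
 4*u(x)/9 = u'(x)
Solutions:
 u(x) = C1*exp(4*x/9)


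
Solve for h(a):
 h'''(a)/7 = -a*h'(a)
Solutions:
 h(a) = C1 + Integral(C2*airyai(-7^(1/3)*a) + C3*airybi(-7^(1/3)*a), a)


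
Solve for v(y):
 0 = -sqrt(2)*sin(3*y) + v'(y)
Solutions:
 v(y) = C1 - sqrt(2)*cos(3*y)/3


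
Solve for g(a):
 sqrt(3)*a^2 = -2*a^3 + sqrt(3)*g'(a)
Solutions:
 g(a) = C1 + sqrt(3)*a^4/6 + a^3/3


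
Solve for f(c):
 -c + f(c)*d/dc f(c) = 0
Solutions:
 f(c) = -sqrt(C1 + c^2)
 f(c) = sqrt(C1 + c^2)


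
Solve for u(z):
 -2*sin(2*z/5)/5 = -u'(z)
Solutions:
 u(z) = C1 - cos(2*z/5)


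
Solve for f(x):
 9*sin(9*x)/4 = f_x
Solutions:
 f(x) = C1 - cos(9*x)/4


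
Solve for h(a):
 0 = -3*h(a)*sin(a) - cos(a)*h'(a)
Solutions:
 h(a) = C1*cos(a)^3


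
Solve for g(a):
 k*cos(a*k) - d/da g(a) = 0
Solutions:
 g(a) = C1 + sin(a*k)


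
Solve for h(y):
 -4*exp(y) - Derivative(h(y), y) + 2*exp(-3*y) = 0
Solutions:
 h(y) = C1 - 4*exp(y) - 2*exp(-3*y)/3


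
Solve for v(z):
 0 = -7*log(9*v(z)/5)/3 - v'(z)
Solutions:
 3*Integral(1/(log(_y) - log(5) + 2*log(3)), (_y, v(z)))/7 = C1 - z


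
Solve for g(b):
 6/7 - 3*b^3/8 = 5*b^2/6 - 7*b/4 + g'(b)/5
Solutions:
 g(b) = C1 - 15*b^4/32 - 25*b^3/18 + 35*b^2/8 + 30*b/7


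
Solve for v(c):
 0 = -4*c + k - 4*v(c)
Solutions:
 v(c) = -c + k/4


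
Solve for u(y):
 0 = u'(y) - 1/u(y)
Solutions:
 u(y) = -sqrt(C1 + 2*y)
 u(y) = sqrt(C1 + 2*y)


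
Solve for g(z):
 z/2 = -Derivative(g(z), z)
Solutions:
 g(z) = C1 - z^2/4


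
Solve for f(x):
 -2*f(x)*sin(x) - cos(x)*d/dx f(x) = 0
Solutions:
 f(x) = C1*cos(x)^2


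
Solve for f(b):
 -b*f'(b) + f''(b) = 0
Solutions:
 f(b) = C1 + C2*erfi(sqrt(2)*b/2)


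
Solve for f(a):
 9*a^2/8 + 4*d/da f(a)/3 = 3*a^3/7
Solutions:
 f(a) = C1 + 9*a^4/112 - 9*a^3/32


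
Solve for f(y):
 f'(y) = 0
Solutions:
 f(y) = C1


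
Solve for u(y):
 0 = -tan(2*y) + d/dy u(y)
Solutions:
 u(y) = C1 - log(cos(2*y))/2


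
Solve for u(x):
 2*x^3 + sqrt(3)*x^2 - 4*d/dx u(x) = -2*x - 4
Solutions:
 u(x) = C1 + x^4/8 + sqrt(3)*x^3/12 + x^2/4 + x


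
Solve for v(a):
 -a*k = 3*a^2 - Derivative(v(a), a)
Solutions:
 v(a) = C1 + a^3 + a^2*k/2


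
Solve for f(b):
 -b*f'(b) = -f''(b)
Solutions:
 f(b) = C1 + C2*erfi(sqrt(2)*b/2)


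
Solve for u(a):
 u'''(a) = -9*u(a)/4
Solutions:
 u(a) = C3*exp(-2^(1/3)*3^(2/3)*a/2) + (C1*sin(3*2^(1/3)*3^(1/6)*a/4) + C2*cos(3*2^(1/3)*3^(1/6)*a/4))*exp(2^(1/3)*3^(2/3)*a/4)


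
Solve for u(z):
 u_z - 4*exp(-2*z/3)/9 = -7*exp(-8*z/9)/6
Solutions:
 u(z) = C1 - 2*exp(-2*z/3)/3 + 21*exp(-8*z/9)/16


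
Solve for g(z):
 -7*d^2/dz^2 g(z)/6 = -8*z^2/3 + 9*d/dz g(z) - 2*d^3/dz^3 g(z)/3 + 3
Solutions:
 g(z) = C1 + C2*exp(z*(7 - sqrt(913))/8) + C3*exp(z*(7 + sqrt(913))/8) + 8*z^3/81 - 28*z^2/729 - 5501*z/19683


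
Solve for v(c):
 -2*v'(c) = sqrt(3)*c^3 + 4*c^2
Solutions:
 v(c) = C1 - sqrt(3)*c^4/8 - 2*c^3/3


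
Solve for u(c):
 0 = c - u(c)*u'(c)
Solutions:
 u(c) = -sqrt(C1 + c^2)
 u(c) = sqrt(C1 + c^2)


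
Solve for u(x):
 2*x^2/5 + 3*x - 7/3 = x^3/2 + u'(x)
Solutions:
 u(x) = C1 - x^4/8 + 2*x^3/15 + 3*x^2/2 - 7*x/3


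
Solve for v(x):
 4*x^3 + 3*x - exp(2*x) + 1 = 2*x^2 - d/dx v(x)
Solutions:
 v(x) = C1 - x^4 + 2*x^3/3 - 3*x^2/2 - x + exp(2*x)/2


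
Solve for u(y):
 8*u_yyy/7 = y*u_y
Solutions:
 u(y) = C1 + Integral(C2*airyai(7^(1/3)*y/2) + C3*airybi(7^(1/3)*y/2), y)


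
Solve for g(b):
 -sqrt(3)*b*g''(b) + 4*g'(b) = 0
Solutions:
 g(b) = C1 + C2*b^(1 + 4*sqrt(3)/3)


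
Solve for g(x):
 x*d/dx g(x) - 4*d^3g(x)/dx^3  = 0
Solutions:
 g(x) = C1 + Integral(C2*airyai(2^(1/3)*x/2) + C3*airybi(2^(1/3)*x/2), x)


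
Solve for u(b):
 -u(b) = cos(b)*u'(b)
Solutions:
 u(b) = C1*sqrt(sin(b) - 1)/sqrt(sin(b) + 1)


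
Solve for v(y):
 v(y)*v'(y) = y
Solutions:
 v(y) = -sqrt(C1 + y^2)
 v(y) = sqrt(C1 + y^2)


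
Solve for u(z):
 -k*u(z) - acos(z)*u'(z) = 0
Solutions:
 u(z) = C1*exp(-k*Integral(1/acos(z), z))


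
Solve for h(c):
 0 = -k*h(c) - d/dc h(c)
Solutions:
 h(c) = C1*exp(-c*k)


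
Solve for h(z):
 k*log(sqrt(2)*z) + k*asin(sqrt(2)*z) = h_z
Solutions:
 h(z) = C1 + k*(2*z*log(z) + 2*z*asin(sqrt(2)*z) - 2*z + z*log(2) + sqrt(2)*sqrt(1 - 2*z^2))/2


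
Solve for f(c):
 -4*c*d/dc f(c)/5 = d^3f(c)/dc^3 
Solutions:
 f(c) = C1 + Integral(C2*airyai(-10^(2/3)*c/5) + C3*airybi(-10^(2/3)*c/5), c)


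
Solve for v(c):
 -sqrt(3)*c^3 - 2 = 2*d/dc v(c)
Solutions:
 v(c) = C1 - sqrt(3)*c^4/8 - c


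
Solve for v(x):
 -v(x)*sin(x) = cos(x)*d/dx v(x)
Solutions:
 v(x) = C1*cos(x)


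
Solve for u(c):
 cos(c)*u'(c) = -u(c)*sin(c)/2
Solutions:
 u(c) = C1*sqrt(cos(c))


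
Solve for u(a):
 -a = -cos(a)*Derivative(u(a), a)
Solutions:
 u(a) = C1 + Integral(a/cos(a), a)


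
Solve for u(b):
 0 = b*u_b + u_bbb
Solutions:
 u(b) = C1 + Integral(C2*airyai(-b) + C3*airybi(-b), b)


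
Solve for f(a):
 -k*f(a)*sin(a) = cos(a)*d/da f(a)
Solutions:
 f(a) = C1*exp(k*log(cos(a)))


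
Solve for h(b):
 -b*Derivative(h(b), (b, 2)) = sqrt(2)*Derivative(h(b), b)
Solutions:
 h(b) = C1 + C2*b^(1 - sqrt(2))


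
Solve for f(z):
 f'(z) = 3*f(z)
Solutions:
 f(z) = C1*exp(3*z)


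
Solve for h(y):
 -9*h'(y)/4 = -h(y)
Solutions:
 h(y) = C1*exp(4*y/9)


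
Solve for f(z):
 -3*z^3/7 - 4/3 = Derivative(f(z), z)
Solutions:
 f(z) = C1 - 3*z^4/28 - 4*z/3


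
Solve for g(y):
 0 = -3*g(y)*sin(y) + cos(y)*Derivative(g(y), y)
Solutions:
 g(y) = C1/cos(y)^3


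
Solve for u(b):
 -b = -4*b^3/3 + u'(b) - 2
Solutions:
 u(b) = C1 + b^4/3 - b^2/2 + 2*b


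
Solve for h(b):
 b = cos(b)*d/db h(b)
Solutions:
 h(b) = C1 + Integral(b/cos(b), b)


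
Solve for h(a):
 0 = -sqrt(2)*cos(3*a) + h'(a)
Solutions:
 h(a) = C1 + sqrt(2)*sin(3*a)/3


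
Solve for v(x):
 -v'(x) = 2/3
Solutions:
 v(x) = C1 - 2*x/3


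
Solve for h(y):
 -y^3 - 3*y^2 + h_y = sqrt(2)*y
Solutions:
 h(y) = C1 + y^4/4 + y^3 + sqrt(2)*y^2/2


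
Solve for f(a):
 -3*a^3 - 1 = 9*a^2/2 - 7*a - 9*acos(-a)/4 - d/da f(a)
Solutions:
 f(a) = C1 + 3*a^4/4 + 3*a^3/2 - 7*a^2/2 - 9*a*acos(-a)/4 + a - 9*sqrt(1 - a^2)/4


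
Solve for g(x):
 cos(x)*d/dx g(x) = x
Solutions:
 g(x) = C1 + Integral(x/cos(x), x)


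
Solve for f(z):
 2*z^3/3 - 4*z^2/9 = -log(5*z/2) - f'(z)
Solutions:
 f(z) = C1 - z^4/6 + 4*z^3/27 - z*log(z) + z*log(2/5) + z


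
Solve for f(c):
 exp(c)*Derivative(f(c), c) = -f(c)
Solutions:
 f(c) = C1*exp(exp(-c))


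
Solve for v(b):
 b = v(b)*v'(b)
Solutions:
 v(b) = -sqrt(C1 + b^2)
 v(b) = sqrt(C1 + b^2)


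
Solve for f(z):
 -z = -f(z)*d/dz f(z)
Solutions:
 f(z) = -sqrt(C1 + z^2)
 f(z) = sqrt(C1 + z^2)


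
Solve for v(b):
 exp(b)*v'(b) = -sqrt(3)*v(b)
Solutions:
 v(b) = C1*exp(sqrt(3)*exp(-b))


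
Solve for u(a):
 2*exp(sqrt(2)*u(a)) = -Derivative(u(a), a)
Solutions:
 u(a) = sqrt(2)*(2*log(1/(C1 + 2*a)) - log(2))/4


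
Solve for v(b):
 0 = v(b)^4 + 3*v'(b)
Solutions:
 v(b) = (-1 - sqrt(3)*I)*(1/(C1 + b))^(1/3)/2
 v(b) = (-1 + sqrt(3)*I)*(1/(C1 + b))^(1/3)/2
 v(b) = (1/(C1 + b))^(1/3)


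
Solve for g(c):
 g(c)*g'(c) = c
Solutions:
 g(c) = -sqrt(C1 + c^2)
 g(c) = sqrt(C1 + c^2)


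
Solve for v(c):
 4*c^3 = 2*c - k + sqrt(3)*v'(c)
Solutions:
 v(c) = C1 + sqrt(3)*c^4/3 - sqrt(3)*c^2/3 + sqrt(3)*c*k/3


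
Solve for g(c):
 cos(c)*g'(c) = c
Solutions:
 g(c) = C1 + Integral(c/cos(c), c)


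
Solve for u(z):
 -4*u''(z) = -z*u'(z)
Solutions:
 u(z) = C1 + C2*erfi(sqrt(2)*z/4)


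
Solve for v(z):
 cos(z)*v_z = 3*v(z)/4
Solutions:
 v(z) = C1*(sin(z) + 1)^(3/8)/(sin(z) - 1)^(3/8)


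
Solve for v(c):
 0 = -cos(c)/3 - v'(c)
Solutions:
 v(c) = C1 - sin(c)/3


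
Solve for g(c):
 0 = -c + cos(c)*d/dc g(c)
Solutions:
 g(c) = C1 + Integral(c/cos(c), c)


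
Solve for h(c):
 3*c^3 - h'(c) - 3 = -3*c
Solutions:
 h(c) = C1 + 3*c^4/4 + 3*c^2/2 - 3*c


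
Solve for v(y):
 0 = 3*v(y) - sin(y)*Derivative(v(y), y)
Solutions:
 v(y) = C1*(cos(y) - 1)^(3/2)/(cos(y) + 1)^(3/2)


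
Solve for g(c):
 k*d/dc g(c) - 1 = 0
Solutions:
 g(c) = C1 + c/k


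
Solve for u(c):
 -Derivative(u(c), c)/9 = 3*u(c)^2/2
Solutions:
 u(c) = 2/(C1 + 27*c)


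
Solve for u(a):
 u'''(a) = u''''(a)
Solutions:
 u(a) = C1 + C2*a + C3*a^2 + C4*exp(a)


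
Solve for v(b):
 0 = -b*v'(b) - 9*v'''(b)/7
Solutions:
 v(b) = C1 + Integral(C2*airyai(-21^(1/3)*b/3) + C3*airybi(-21^(1/3)*b/3), b)


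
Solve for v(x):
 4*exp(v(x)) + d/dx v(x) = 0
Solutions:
 v(x) = log(1/(C1 + 4*x))


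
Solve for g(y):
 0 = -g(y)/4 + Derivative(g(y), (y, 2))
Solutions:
 g(y) = C1*exp(-y/2) + C2*exp(y/2)


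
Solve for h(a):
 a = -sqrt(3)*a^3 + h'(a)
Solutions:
 h(a) = C1 + sqrt(3)*a^4/4 + a^2/2


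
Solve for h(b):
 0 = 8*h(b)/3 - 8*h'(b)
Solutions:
 h(b) = C1*exp(b/3)


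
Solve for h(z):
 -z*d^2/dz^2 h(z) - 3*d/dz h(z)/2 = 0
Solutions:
 h(z) = C1 + C2/sqrt(z)


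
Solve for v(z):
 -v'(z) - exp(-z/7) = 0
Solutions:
 v(z) = C1 + 7*exp(-z/7)


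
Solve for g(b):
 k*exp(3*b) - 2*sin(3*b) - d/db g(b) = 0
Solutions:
 g(b) = C1 + k*exp(3*b)/3 + 2*cos(3*b)/3


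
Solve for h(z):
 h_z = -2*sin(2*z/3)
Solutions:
 h(z) = C1 + 3*cos(2*z/3)


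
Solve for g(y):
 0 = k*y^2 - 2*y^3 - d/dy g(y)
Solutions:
 g(y) = C1 + k*y^3/3 - y^4/2


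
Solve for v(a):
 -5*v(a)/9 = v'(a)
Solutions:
 v(a) = C1*exp(-5*a/9)


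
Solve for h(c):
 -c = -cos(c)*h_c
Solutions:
 h(c) = C1 + Integral(c/cos(c), c)


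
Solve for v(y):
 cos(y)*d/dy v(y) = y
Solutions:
 v(y) = C1 + Integral(y/cos(y), y)


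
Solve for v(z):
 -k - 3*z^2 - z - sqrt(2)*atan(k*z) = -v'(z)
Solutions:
 v(z) = C1 + k*z + z^3 + z^2/2 + sqrt(2)*Piecewise((z*atan(k*z) - log(k^2*z^2 + 1)/(2*k), Ne(k, 0)), (0, True))


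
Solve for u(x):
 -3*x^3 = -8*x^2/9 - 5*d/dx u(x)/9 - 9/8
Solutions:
 u(x) = C1 + 27*x^4/20 - 8*x^3/15 - 81*x/40


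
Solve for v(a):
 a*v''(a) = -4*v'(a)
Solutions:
 v(a) = C1 + C2/a^3


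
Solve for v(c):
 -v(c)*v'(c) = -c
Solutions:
 v(c) = -sqrt(C1 + c^2)
 v(c) = sqrt(C1 + c^2)


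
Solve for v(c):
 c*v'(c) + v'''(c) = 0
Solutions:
 v(c) = C1 + Integral(C2*airyai(-c) + C3*airybi(-c), c)


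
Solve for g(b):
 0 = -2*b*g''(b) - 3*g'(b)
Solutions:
 g(b) = C1 + C2/sqrt(b)


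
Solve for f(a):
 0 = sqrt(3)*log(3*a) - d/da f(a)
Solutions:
 f(a) = C1 + sqrt(3)*a*log(a) - sqrt(3)*a + sqrt(3)*a*log(3)


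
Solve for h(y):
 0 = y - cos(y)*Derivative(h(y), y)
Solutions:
 h(y) = C1 + Integral(y/cos(y), y)


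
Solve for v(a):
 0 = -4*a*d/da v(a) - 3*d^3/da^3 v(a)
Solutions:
 v(a) = C1 + Integral(C2*airyai(-6^(2/3)*a/3) + C3*airybi(-6^(2/3)*a/3), a)


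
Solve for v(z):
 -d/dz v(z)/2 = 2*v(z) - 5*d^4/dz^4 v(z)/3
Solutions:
 v(z) = (C1/sqrt(exp(sqrt(2)*5^(2/3)*z*sqrt(-(9 + sqrt(163921))^(1/3) + 32*5^(1/3)/(9 + sqrt(163921))^(1/3) + 6*sqrt(2)/sqrt(-32*5^(1/3)/(9 + sqrt(163921))^(1/3) + (9 + sqrt(163921))^(1/3)))/10)) + C2*sqrt(exp(sqrt(2)*5^(2/3)*z*sqrt(-(9 + sqrt(163921))^(1/3) + 32*5^(1/3)/(9 + sqrt(163921))^(1/3) + 6*sqrt(2)/sqrt(-32*5^(1/3)/(9 + sqrt(163921))^(1/3) + (9 + sqrt(163921))^(1/3)))/10)))*exp(sqrt(2)*5^(2/3)*z*sqrt(-32*5^(1/3)/(9 + sqrt(163921))^(1/3) + (9 + sqrt(163921))^(1/3))/20) + (C3*sin(sqrt(2)*5^(2/3)*z*sqrt(-32*5^(1/3)/(9 + sqrt(163921))^(1/3) + (9 + sqrt(163921))^(1/3) + 6*sqrt(2)/sqrt(-32*5^(1/3)/(9 + sqrt(163921))^(1/3) + (9 + sqrt(163921))^(1/3)))/20) + C4*cos(sqrt(2)*5^(2/3)*z*sqrt(-32*5^(1/3)/(9 + sqrt(163921))^(1/3) + (9 + sqrt(163921))^(1/3) + 6*sqrt(2)/sqrt(-32*5^(1/3)/(9 + sqrt(163921))^(1/3) + (9 + sqrt(163921))^(1/3)))/20))*exp(-sqrt(2)*5^(2/3)*z*sqrt(-32*5^(1/3)/(9 + sqrt(163921))^(1/3) + (9 + sqrt(163921))^(1/3))/20)


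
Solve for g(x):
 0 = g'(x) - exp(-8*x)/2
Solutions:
 g(x) = C1 - exp(-8*x)/16


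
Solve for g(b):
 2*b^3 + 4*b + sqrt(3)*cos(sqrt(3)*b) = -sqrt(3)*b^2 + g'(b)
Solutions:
 g(b) = C1 + b^4/2 + sqrt(3)*b^3/3 + 2*b^2 + sin(sqrt(3)*b)


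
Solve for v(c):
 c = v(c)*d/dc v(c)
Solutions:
 v(c) = -sqrt(C1 + c^2)
 v(c) = sqrt(C1 + c^2)


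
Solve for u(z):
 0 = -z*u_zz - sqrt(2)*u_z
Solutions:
 u(z) = C1 + C2*z^(1 - sqrt(2))


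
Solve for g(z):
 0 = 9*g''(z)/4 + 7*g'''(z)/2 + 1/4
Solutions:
 g(z) = C1 + C2*z + C3*exp(-9*z/14) - z^2/18


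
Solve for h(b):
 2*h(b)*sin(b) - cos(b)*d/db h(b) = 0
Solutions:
 h(b) = C1/cos(b)^2


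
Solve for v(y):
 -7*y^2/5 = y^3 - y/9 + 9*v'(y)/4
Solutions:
 v(y) = C1 - y^4/9 - 28*y^3/135 + 2*y^2/81


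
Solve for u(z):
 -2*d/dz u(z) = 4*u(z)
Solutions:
 u(z) = C1*exp(-2*z)


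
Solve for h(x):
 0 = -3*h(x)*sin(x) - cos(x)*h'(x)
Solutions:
 h(x) = C1*cos(x)^3


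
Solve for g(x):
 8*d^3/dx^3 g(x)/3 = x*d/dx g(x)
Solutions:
 g(x) = C1 + Integral(C2*airyai(3^(1/3)*x/2) + C3*airybi(3^(1/3)*x/2), x)


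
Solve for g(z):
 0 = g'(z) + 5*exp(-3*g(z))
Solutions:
 g(z) = log(C1 - 15*z)/3
 g(z) = log((-3^(1/3) - 3^(5/6)*I)*(C1 - 5*z)^(1/3)/2)
 g(z) = log((-3^(1/3) + 3^(5/6)*I)*(C1 - 5*z)^(1/3)/2)


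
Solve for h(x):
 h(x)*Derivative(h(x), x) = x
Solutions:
 h(x) = -sqrt(C1 + x^2)
 h(x) = sqrt(C1 + x^2)


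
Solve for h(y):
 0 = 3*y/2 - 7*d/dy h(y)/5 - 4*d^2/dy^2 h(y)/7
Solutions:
 h(y) = C1 + C2*exp(-49*y/20) + 15*y^2/28 - 150*y/343


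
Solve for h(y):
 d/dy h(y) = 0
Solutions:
 h(y) = C1


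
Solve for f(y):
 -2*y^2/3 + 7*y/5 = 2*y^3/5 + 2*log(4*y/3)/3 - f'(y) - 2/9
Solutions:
 f(y) = C1 + y^4/10 + 2*y^3/9 - 7*y^2/10 + 2*y*log(y)/3 - 8*y/9 - 2*y*log(3)/3 + 4*y*log(2)/3


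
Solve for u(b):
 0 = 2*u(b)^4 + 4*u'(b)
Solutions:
 u(b) = 2^(1/3)*(1/(C1 + 3*b))^(1/3)
 u(b) = 2^(1/3)*(-3^(2/3) - 3*3^(1/6)*I)*(1/(C1 + b))^(1/3)/6
 u(b) = 2^(1/3)*(-3^(2/3) + 3*3^(1/6)*I)*(1/(C1 + b))^(1/3)/6


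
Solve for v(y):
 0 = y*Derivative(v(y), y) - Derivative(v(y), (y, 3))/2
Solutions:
 v(y) = C1 + Integral(C2*airyai(2^(1/3)*y) + C3*airybi(2^(1/3)*y), y)


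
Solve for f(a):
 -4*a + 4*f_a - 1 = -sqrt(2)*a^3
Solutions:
 f(a) = C1 - sqrt(2)*a^4/16 + a^2/2 + a/4


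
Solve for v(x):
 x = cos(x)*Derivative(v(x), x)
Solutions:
 v(x) = C1 + Integral(x/cos(x), x)


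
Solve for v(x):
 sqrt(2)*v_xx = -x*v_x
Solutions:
 v(x) = C1 + C2*erf(2^(1/4)*x/2)


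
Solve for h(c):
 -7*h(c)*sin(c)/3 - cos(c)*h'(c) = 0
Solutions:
 h(c) = C1*cos(c)^(7/3)


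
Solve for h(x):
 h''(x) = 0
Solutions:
 h(x) = C1 + C2*x


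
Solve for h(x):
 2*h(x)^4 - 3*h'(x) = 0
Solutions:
 h(x) = (-1/(C1 + 2*x))^(1/3)
 h(x) = (-1/(C1 + 2*x))^(1/3)*(-1 - sqrt(3)*I)/2
 h(x) = (-1/(C1 + 2*x))^(1/3)*(-1 + sqrt(3)*I)/2


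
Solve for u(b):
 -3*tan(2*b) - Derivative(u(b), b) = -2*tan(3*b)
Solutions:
 u(b) = C1 + 3*log(cos(2*b))/2 - 2*log(cos(3*b))/3


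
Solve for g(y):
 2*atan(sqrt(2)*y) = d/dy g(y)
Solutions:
 g(y) = C1 + 2*y*atan(sqrt(2)*y) - sqrt(2)*log(2*y^2 + 1)/2


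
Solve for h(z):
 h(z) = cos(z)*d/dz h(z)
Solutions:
 h(z) = C1*sqrt(sin(z) + 1)/sqrt(sin(z) - 1)


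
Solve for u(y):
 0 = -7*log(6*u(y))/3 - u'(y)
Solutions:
 3*Integral(1/(log(_y) + log(6)), (_y, u(y)))/7 = C1 - y


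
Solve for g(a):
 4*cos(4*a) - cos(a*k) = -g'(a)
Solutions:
 g(a) = C1 - sin(4*a) + sin(a*k)/k


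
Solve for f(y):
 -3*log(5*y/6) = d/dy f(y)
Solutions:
 f(y) = C1 - 3*y*log(y) + y*log(216/125) + 3*y


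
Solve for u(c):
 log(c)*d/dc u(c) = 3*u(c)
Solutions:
 u(c) = C1*exp(3*li(c))


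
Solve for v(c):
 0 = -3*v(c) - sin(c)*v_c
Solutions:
 v(c) = C1*(cos(c) + 1)^(3/2)/(cos(c) - 1)^(3/2)


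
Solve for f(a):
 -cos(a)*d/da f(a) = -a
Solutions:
 f(a) = C1 + Integral(a/cos(a), a)


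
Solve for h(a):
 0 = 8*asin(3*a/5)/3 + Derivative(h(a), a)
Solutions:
 h(a) = C1 - 8*a*asin(3*a/5)/3 - 8*sqrt(25 - 9*a^2)/9


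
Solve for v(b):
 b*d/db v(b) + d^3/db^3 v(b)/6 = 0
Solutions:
 v(b) = C1 + Integral(C2*airyai(-6^(1/3)*b) + C3*airybi(-6^(1/3)*b), b)


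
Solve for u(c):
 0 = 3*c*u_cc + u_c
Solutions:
 u(c) = C1 + C2*c^(2/3)


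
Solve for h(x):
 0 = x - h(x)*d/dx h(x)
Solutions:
 h(x) = -sqrt(C1 + x^2)
 h(x) = sqrt(C1 + x^2)


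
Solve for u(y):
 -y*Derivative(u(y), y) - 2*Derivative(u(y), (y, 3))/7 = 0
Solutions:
 u(y) = C1 + Integral(C2*airyai(-2^(2/3)*7^(1/3)*y/2) + C3*airybi(-2^(2/3)*7^(1/3)*y/2), y)


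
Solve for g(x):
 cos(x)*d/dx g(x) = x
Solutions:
 g(x) = C1 + Integral(x/cos(x), x)


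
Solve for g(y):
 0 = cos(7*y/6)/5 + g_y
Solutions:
 g(y) = C1 - 6*sin(7*y/6)/35


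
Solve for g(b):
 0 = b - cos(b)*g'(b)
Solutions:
 g(b) = C1 + Integral(b/cos(b), b)


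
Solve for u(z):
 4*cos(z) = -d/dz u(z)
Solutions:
 u(z) = C1 - 4*sin(z)


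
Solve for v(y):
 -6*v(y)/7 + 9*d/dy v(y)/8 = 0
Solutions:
 v(y) = C1*exp(16*y/21)


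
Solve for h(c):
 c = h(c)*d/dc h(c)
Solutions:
 h(c) = -sqrt(C1 + c^2)
 h(c) = sqrt(C1 + c^2)


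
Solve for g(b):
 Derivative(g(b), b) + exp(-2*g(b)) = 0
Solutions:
 g(b) = log(-sqrt(C1 - 2*b))
 g(b) = log(C1 - 2*b)/2


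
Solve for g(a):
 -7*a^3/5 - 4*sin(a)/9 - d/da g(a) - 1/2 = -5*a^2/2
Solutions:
 g(a) = C1 - 7*a^4/20 + 5*a^3/6 - a/2 + 4*cos(a)/9


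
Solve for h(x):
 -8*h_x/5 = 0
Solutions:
 h(x) = C1


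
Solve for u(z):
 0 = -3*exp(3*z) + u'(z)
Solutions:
 u(z) = C1 + exp(3*z)


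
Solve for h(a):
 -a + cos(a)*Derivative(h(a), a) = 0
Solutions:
 h(a) = C1 + Integral(a/cos(a), a)


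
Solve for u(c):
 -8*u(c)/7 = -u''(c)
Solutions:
 u(c) = C1*exp(-2*sqrt(14)*c/7) + C2*exp(2*sqrt(14)*c/7)


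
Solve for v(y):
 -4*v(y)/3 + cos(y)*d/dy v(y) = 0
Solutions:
 v(y) = C1*(sin(y) + 1)^(2/3)/(sin(y) - 1)^(2/3)


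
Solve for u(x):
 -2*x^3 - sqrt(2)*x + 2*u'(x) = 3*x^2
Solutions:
 u(x) = C1 + x^4/4 + x^3/2 + sqrt(2)*x^2/4


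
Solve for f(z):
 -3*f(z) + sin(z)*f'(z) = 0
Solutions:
 f(z) = C1*(cos(z) - 1)^(3/2)/(cos(z) + 1)^(3/2)


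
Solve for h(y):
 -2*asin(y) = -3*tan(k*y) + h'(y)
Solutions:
 h(y) = C1 - 2*y*asin(y) - 2*sqrt(1 - y^2) + 3*Piecewise((-log(cos(k*y))/k, Ne(k, 0)), (0, True))


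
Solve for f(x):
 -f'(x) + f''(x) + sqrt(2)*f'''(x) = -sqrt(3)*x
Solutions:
 f(x) = C1 + C2*exp(sqrt(2)*x*(-1 + sqrt(1 + 4*sqrt(2)))/4) + C3*exp(-sqrt(2)*x*(1 + sqrt(1 + 4*sqrt(2)))/4) + sqrt(3)*x^2/2 + sqrt(3)*x


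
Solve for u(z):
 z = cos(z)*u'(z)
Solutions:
 u(z) = C1 + Integral(z/cos(z), z)


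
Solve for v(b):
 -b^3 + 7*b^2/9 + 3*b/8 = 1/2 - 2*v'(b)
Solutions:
 v(b) = C1 + b^4/8 - 7*b^3/54 - 3*b^2/32 + b/4


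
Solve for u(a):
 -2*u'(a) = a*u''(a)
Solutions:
 u(a) = C1 + C2/a


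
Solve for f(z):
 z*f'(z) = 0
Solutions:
 f(z) = C1


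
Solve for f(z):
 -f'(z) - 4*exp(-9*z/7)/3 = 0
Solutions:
 f(z) = C1 + 28*exp(-9*z/7)/27


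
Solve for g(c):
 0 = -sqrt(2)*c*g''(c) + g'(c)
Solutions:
 g(c) = C1 + C2*c^(sqrt(2)/2 + 1)


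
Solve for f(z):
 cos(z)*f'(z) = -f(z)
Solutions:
 f(z) = C1*sqrt(sin(z) - 1)/sqrt(sin(z) + 1)


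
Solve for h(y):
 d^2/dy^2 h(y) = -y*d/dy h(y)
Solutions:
 h(y) = C1 + C2*erf(sqrt(2)*y/2)


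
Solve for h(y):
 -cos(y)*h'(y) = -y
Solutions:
 h(y) = C1 + Integral(y/cos(y), y)


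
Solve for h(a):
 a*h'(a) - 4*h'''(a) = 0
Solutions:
 h(a) = C1 + Integral(C2*airyai(2^(1/3)*a/2) + C3*airybi(2^(1/3)*a/2), a)


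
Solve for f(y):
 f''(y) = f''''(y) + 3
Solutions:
 f(y) = C1 + C2*y + C3*exp(-y) + C4*exp(y) + 3*y^2/2


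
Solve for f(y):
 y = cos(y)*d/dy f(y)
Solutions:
 f(y) = C1 + Integral(y/cos(y), y)


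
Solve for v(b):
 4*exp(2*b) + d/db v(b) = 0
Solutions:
 v(b) = C1 - 2*exp(2*b)


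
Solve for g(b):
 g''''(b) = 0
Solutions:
 g(b) = C1 + C2*b + C3*b^2 + C4*b^3


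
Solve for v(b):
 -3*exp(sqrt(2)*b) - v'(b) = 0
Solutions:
 v(b) = C1 - 3*sqrt(2)*exp(sqrt(2)*b)/2


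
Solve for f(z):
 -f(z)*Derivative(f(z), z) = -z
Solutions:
 f(z) = -sqrt(C1 + z^2)
 f(z) = sqrt(C1 + z^2)


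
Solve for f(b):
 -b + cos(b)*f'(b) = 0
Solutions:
 f(b) = C1 + Integral(b/cos(b), b)


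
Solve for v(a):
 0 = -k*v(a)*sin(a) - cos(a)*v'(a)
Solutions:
 v(a) = C1*exp(k*log(cos(a)))


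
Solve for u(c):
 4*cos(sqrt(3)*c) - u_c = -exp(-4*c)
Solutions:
 u(c) = C1 + 4*sqrt(3)*sin(sqrt(3)*c)/3 - exp(-4*c)/4


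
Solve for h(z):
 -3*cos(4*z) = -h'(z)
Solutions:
 h(z) = C1 + 3*sin(4*z)/4


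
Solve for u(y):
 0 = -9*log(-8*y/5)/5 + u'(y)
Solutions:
 u(y) = C1 + 9*y*log(-y)/5 + 9*y*(-log(5) - 1 + 3*log(2))/5


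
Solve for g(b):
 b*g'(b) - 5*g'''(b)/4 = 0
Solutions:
 g(b) = C1 + Integral(C2*airyai(10^(2/3)*b/5) + C3*airybi(10^(2/3)*b/5), b)


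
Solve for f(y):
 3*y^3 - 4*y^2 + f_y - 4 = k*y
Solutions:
 f(y) = C1 + k*y^2/2 - 3*y^4/4 + 4*y^3/3 + 4*y


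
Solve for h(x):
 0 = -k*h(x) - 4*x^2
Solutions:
 h(x) = -4*x^2/k


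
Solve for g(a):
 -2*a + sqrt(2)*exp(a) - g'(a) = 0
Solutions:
 g(a) = C1 - a^2 + sqrt(2)*exp(a)


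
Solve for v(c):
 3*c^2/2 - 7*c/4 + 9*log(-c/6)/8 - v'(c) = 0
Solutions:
 v(c) = C1 + c^3/2 - 7*c^2/8 + 9*c*log(-c)/8 + 9*c*(-log(6) - 1)/8


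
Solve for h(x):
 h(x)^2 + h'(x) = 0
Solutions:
 h(x) = 1/(C1 + x)


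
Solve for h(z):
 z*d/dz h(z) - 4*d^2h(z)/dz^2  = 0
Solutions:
 h(z) = C1 + C2*erfi(sqrt(2)*z/4)


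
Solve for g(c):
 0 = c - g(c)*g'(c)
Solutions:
 g(c) = -sqrt(C1 + c^2)
 g(c) = sqrt(C1 + c^2)


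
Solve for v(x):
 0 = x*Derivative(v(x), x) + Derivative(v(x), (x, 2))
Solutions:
 v(x) = C1 + C2*erf(sqrt(2)*x/2)


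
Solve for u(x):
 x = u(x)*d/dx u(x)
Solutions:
 u(x) = -sqrt(C1 + x^2)
 u(x) = sqrt(C1 + x^2)


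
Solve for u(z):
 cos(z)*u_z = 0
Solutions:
 u(z) = C1


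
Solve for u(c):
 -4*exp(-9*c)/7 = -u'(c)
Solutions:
 u(c) = C1 - 4*exp(-9*c)/63


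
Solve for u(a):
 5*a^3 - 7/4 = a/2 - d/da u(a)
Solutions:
 u(a) = C1 - 5*a^4/4 + a^2/4 + 7*a/4


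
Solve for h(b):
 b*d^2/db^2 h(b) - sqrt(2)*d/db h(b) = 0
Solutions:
 h(b) = C1 + C2*b^(1 + sqrt(2))


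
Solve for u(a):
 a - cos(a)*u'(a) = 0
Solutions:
 u(a) = C1 + Integral(a/cos(a), a)


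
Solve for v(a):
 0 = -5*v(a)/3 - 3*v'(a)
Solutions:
 v(a) = C1*exp(-5*a/9)


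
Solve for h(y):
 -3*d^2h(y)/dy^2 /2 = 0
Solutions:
 h(y) = C1 + C2*y


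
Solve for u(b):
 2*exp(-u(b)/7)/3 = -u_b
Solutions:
 u(b) = 7*log(C1 - 2*b/21)


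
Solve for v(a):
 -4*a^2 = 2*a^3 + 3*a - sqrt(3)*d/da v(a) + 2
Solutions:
 v(a) = C1 + sqrt(3)*a^4/6 + 4*sqrt(3)*a^3/9 + sqrt(3)*a^2/2 + 2*sqrt(3)*a/3


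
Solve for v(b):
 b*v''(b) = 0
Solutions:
 v(b) = C1 + C2*b


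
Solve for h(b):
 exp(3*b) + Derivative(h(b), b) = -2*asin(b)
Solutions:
 h(b) = C1 - 2*b*asin(b) - 2*sqrt(1 - b^2) - exp(3*b)/3


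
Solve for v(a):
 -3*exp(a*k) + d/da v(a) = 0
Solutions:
 v(a) = C1 + 3*exp(a*k)/k


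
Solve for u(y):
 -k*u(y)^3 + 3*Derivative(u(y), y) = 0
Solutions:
 u(y) = -sqrt(6)*sqrt(-1/(C1 + k*y))/2
 u(y) = sqrt(6)*sqrt(-1/(C1 + k*y))/2


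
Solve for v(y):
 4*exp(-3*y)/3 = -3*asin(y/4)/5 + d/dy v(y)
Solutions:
 v(y) = C1 + 3*y*asin(y/4)/5 + 3*sqrt(16 - y^2)/5 - 4*exp(-3*y)/9


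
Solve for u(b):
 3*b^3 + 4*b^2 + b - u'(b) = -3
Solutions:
 u(b) = C1 + 3*b^4/4 + 4*b^3/3 + b^2/2 + 3*b


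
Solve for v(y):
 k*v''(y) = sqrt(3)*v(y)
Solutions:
 v(y) = C1*exp(-3^(1/4)*y*sqrt(1/k)) + C2*exp(3^(1/4)*y*sqrt(1/k))


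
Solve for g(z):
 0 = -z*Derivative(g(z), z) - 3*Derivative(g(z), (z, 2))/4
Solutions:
 g(z) = C1 + C2*erf(sqrt(6)*z/3)


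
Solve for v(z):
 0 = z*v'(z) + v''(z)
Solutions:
 v(z) = C1 + C2*erf(sqrt(2)*z/2)


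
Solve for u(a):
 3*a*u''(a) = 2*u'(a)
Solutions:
 u(a) = C1 + C2*a^(5/3)


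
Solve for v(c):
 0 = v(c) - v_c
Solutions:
 v(c) = C1*exp(c)


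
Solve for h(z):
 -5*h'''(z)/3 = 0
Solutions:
 h(z) = C1 + C2*z + C3*z^2


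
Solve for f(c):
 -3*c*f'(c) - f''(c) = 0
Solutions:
 f(c) = C1 + C2*erf(sqrt(6)*c/2)


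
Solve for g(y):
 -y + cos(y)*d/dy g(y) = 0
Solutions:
 g(y) = C1 + Integral(y/cos(y), y)


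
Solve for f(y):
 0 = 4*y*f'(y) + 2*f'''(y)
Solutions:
 f(y) = C1 + Integral(C2*airyai(-2^(1/3)*y) + C3*airybi(-2^(1/3)*y), y)


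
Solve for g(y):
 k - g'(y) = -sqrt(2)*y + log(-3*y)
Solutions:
 g(y) = C1 + sqrt(2)*y^2/2 + y*(k - log(3) + 1) - y*log(-y)


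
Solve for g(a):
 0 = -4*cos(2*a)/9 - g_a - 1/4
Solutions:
 g(a) = C1 - a/4 - 2*sin(2*a)/9


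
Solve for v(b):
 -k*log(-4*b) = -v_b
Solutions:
 v(b) = C1 + b*k*log(-b) + b*k*(-1 + 2*log(2))


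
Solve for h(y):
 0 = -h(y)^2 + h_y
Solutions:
 h(y) = -1/(C1 + y)


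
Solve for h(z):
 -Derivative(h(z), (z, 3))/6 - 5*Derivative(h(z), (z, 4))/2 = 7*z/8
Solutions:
 h(z) = C1 + C2*z + C3*z^2 + C4*exp(-z/15) - 7*z^4/32 + 105*z^3/8


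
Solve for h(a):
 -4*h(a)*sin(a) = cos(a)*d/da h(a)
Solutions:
 h(a) = C1*cos(a)^4


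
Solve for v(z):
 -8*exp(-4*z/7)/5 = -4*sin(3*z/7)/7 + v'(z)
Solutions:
 v(z) = C1 - 4*cos(3*z/7)/3 + 14*exp(-4*z/7)/5


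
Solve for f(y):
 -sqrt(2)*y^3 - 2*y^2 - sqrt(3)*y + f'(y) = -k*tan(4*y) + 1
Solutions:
 f(y) = C1 + k*log(cos(4*y))/4 + sqrt(2)*y^4/4 + 2*y^3/3 + sqrt(3)*y^2/2 + y


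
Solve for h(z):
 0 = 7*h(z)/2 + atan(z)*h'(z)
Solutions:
 h(z) = C1*exp(-7*Integral(1/atan(z), z)/2)


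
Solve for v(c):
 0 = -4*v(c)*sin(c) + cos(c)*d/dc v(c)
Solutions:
 v(c) = C1/cos(c)^4


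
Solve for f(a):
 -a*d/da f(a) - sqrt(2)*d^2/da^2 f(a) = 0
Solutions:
 f(a) = C1 + C2*erf(2^(1/4)*a/2)


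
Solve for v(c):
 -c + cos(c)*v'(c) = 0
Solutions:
 v(c) = C1 + Integral(c/cos(c), c)


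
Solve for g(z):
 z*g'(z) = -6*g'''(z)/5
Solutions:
 g(z) = C1 + Integral(C2*airyai(-5^(1/3)*6^(2/3)*z/6) + C3*airybi(-5^(1/3)*6^(2/3)*z/6), z)


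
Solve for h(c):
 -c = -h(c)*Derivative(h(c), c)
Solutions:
 h(c) = -sqrt(C1 + c^2)
 h(c) = sqrt(C1 + c^2)


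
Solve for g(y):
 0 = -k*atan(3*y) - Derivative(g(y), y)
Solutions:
 g(y) = C1 - k*(y*atan(3*y) - log(9*y^2 + 1)/6)


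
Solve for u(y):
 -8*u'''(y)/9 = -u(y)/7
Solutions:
 u(y) = C3*exp(21^(2/3)*y/14) + (C1*sin(3*3^(1/6)*7^(2/3)*y/28) + C2*cos(3*3^(1/6)*7^(2/3)*y/28))*exp(-21^(2/3)*y/28)


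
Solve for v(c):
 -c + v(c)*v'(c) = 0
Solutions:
 v(c) = -sqrt(C1 + c^2)
 v(c) = sqrt(C1 + c^2)


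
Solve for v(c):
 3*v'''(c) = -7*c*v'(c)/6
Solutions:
 v(c) = C1 + Integral(C2*airyai(-84^(1/3)*c/6) + C3*airybi(-84^(1/3)*c/6), c)


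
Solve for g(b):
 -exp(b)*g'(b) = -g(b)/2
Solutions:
 g(b) = C1*exp(-exp(-b)/2)


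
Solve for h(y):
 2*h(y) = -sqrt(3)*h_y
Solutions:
 h(y) = C1*exp(-2*sqrt(3)*y/3)


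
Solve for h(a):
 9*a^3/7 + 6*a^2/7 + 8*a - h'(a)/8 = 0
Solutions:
 h(a) = C1 + 18*a^4/7 + 16*a^3/7 + 32*a^2


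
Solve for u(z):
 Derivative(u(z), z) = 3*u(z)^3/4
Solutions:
 u(z) = -sqrt(2)*sqrt(-1/(C1 + 3*z))
 u(z) = sqrt(2)*sqrt(-1/(C1 + 3*z))


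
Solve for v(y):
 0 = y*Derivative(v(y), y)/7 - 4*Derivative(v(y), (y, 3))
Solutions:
 v(y) = C1 + Integral(C2*airyai(98^(1/3)*y/14) + C3*airybi(98^(1/3)*y/14), y)


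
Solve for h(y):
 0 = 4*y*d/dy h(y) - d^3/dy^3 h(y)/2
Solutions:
 h(y) = C1 + Integral(C2*airyai(2*y) + C3*airybi(2*y), y)


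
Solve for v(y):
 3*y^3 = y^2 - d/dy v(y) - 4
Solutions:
 v(y) = C1 - 3*y^4/4 + y^3/3 - 4*y


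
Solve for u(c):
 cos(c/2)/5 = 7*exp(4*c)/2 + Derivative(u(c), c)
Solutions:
 u(c) = C1 - 7*exp(4*c)/8 + 2*sin(c/2)/5


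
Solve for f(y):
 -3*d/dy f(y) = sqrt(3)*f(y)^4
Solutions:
 f(y) = (-1 - sqrt(3)*I)*(1/(C1 + sqrt(3)*y))^(1/3)/2
 f(y) = (-1 + sqrt(3)*I)*(1/(C1 + sqrt(3)*y))^(1/3)/2
 f(y) = (1/(C1 + sqrt(3)*y))^(1/3)


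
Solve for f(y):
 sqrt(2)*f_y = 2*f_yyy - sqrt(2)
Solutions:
 f(y) = C1 + C2*exp(-2^(3/4)*y/2) + C3*exp(2^(3/4)*y/2) - y


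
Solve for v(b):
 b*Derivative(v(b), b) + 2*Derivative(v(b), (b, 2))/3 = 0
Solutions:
 v(b) = C1 + C2*erf(sqrt(3)*b/2)


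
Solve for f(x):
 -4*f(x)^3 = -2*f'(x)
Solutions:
 f(x) = -sqrt(2)*sqrt(-1/(C1 + 2*x))/2
 f(x) = sqrt(2)*sqrt(-1/(C1 + 2*x))/2


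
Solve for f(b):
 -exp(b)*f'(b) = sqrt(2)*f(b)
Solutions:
 f(b) = C1*exp(sqrt(2)*exp(-b))


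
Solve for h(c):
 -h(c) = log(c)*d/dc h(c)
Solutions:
 h(c) = C1*exp(-li(c))


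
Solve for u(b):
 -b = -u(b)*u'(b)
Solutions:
 u(b) = -sqrt(C1 + b^2)
 u(b) = sqrt(C1 + b^2)


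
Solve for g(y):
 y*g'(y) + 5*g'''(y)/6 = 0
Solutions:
 g(y) = C1 + Integral(C2*airyai(-5^(2/3)*6^(1/3)*y/5) + C3*airybi(-5^(2/3)*6^(1/3)*y/5), y)


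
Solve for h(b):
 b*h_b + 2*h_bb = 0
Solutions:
 h(b) = C1 + C2*erf(b/2)


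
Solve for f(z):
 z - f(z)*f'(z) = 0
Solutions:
 f(z) = -sqrt(C1 + z^2)
 f(z) = sqrt(C1 + z^2)


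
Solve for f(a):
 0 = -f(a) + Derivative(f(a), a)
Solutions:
 f(a) = C1*exp(a)


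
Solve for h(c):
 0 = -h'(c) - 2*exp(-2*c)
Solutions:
 h(c) = C1 + exp(-2*c)


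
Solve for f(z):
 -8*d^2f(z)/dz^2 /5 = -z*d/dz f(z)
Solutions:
 f(z) = C1 + C2*erfi(sqrt(5)*z/4)


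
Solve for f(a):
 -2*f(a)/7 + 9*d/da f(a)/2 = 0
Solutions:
 f(a) = C1*exp(4*a/63)


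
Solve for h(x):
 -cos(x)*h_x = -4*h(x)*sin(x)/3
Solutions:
 h(x) = C1/cos(x)^(4/3)


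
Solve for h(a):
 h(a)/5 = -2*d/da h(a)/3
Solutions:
 h(a) = C1*exp(-3*a/10)


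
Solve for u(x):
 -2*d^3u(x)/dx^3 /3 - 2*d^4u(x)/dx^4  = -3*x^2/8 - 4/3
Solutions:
 u(x) = C1 + C2*x + C3*x^2 + C4*exp(-x/3) + 3*x^5/320 - 9*x^4/64 + 97*x^3/48


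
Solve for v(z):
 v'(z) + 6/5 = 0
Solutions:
 v(z) = C1 - 6*z/5


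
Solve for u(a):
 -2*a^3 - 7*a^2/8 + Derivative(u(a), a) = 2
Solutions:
 u(a) = C1 + a^4/2 + 7*a^3/24 + 2*a


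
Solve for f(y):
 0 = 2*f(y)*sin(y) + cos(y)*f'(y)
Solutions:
 f(y) = C1*cos(y)^2


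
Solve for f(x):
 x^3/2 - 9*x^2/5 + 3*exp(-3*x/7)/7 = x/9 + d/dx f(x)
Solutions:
 f(x) = C1 + x^4/8 - 3*x^3/5 - x^2/18 - 1/exp(x)^(3/7)


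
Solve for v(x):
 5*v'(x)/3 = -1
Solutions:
 v(x) = C1 - 3*x/5


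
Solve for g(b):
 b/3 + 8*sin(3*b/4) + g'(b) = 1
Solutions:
 g(b) = C1 - b^2/6 + b + 32*cos(3*b/4)/3


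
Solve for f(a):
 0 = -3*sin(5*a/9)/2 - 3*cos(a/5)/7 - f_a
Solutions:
 f(a) = C1 - 15*sin(a/5)/7 + 27*cos(5*a/9)/10


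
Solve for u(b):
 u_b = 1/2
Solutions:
 u(b) = C1 + b/2


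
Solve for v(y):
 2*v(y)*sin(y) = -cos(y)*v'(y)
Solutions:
 v(y) = C1*cos(y)^2


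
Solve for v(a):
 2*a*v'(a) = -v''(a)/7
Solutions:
 v(a) = C1 + C2*erf(sqrt(7)*a)


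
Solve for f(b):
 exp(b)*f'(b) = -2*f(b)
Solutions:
 f(b) = C1*exp(2*exp(-b))


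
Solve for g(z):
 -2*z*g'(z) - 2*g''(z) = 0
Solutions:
 g(z) = C1 + C2*erf(sqrt(2)*z/2)


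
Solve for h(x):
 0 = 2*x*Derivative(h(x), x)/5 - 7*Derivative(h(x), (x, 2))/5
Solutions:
 h(x) = C1 + C2*erfi(sqrt(7)*x/7)


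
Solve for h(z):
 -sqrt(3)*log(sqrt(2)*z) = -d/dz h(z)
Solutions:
 h(z) = C1 + sqrt(3)*z*log(z) - sqrt(3)*z + sqrt(3)*z*log(2)/2


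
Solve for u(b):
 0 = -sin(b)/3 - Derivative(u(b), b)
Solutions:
 u(b) = C1 + cos(b)/3


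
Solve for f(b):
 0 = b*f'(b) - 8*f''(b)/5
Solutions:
 f(b) = C1 + C2*erfi(sqrt(5)*b/4)


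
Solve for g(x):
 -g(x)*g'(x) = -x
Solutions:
 g(x) = -sqrt(C1 + x^2)
 g(x) = sqrt(C1 + x^2)


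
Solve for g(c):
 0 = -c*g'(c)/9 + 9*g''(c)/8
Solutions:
 g(c) = C1 + C2*erfi(2*c/9)


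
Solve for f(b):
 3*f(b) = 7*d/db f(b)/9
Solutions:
 f(b) = C1*exp(27*b/7)


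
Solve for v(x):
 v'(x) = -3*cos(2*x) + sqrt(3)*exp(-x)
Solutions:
 v(x) = C1 - 3*sin(2*x)/2 - sqrt(3)*exp(-x)


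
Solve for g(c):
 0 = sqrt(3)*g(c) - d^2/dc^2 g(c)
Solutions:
 g(c) = C1*exp(-3^(1/4)*c) + C2*exp(3^(1/4)*c)


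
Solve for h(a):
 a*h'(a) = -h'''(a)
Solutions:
 h(a) = C1 + Integral(C2*airyai(-a) + C3*airybi(-a), a)


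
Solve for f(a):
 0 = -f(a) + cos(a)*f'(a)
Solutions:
 f(a) = C1*sqrt(sin(a) + 1)/sqrt(sin(a) - 1)


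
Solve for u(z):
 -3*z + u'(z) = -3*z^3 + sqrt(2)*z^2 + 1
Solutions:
 u(z) = C1 - 3*z^4/4 + sqrt(2)*z^3/3 + 3*z^2/2 + z


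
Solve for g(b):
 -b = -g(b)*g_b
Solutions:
 g(b) = -sqrt(C1 + b^2)
 g(b) = sqrt(C1 + b^2)


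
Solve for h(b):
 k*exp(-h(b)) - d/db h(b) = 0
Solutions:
 h(b) = log(C1 + b*k)


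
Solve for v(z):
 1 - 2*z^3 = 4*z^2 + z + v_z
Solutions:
 v(z) = C1 - z^4/2 - 4*z^3/3 - z^2/2 + z


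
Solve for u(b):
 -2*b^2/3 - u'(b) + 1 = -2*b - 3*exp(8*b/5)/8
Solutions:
 u(b) = C1 - 2*b^3/9 + b^2 + b + 15*exp(8*b/5)/64


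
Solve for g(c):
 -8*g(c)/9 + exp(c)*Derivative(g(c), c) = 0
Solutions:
 g(c) = C1*exp(-8*exp(-c)/9)


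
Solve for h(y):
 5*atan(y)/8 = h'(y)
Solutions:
 h(y) = C1 + 5*y*atan(y)/8 - 5*log(y^2 + 1)/16


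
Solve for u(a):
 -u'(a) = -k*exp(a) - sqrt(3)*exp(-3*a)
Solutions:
 u(a) = C1 + k*exp(a) - sqrt(3)*exp(-3*a)/3


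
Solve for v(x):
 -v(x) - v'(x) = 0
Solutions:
 v(x) = C1*exp(-x)


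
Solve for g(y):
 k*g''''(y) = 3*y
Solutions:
 g(y) = C1 + C2*y + C3*y^2 + C4*y^3 + y^5/(40*k)


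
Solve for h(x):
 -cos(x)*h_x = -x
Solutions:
 h(x) = C1 + Integral(x/cos(x), x)


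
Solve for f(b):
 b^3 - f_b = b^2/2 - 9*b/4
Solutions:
 f(b) = C1 + b^4/4 - b^3/6 + 9*b^2/8


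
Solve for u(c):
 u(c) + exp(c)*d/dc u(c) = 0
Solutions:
 u(c) = C1*exp(exp(-c))


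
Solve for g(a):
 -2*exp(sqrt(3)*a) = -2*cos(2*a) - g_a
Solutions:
 g(a) = C1 + 2*sqrt(3)*exp(sqrt(3)*a)/3 - sin(2*a)


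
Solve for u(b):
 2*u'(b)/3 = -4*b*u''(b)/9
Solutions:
 u(b) = C1 + C2/sqrt(b)


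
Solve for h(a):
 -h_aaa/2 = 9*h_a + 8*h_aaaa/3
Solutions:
 h(a) = C1 + C2*exp(a*(-2 + (48*sqrt(20742) + 6913)^(-1/3) + (48*sqrt(20742) + 6913)^(1/3))/32)*sin(sqrt(3)*a*(-(48*sqrt(20742) + 6913)^(1/3) + (48*sqrt(20742) + 6913)^(-1/3))/32) + C3*exp(a*(-2 + (48*sqrt(20742) + 6913)^(-1/3) + (48*sqrt(20742) + 6913)^(1/3))/32)*cos(sqrt(3)*a*(-(48*sqrt(20742) + 6913)^(1/3) + (48*sqrt(20742) + 6913)^(-1/3))/32) + C4*exp(-a*((48*sqrt(20742) + 6913)^(-1/3) + 1 + (48*sqrt(20742) + 6913)^(1/3))/16)


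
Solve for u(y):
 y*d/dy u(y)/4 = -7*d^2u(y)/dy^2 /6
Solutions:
 u(y) = C1 + C2*erf(sqrt(21)*y/14)


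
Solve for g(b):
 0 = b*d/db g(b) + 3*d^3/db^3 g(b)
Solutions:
 g(b) = C1 + Integral(C2*airyai(-3^(2/3)*b/3) + C3*airybi(-3^(2/3)*b/3), b)


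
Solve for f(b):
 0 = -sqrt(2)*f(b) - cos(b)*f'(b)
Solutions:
 f(b) = C1*(sin(b) - 1)^(sqrt(2)/2)/(sin(b) + 1)^(sqrt(2)/2)


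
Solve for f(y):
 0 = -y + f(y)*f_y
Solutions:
 f(y) = -sqrt(C1 + y^2)
 f(y) = sqrt(C1 + y^2)


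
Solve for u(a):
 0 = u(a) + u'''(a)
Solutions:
 u(a) = C3*exp(-a) + (C1*sin(sqrt(3)*a/2) + C2*cos(sqrt(3)*a/2))*exp(a/2)


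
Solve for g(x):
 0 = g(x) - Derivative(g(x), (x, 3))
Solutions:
 g(x) = C3*exp(x) + (C1*sin(sqrt(3)*x/2) + C2*cos(sqrt(3)*x/2))*exp(-x/2)


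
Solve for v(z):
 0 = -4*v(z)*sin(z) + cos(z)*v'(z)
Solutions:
 v(z) = C1/cos(z)^4


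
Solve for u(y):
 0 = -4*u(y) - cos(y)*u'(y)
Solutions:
 u(y) = C1*(sin(y)^2 - 2*sin(y) + 1)/(sin(y)^2 + 2*sin(y) + 1)


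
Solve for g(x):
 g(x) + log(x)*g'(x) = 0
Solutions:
 g(x) = C1*exp(-li(x))


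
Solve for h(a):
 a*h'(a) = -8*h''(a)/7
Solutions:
 h(a) = C1 + C2*erf(sqrt(7)*a/4)


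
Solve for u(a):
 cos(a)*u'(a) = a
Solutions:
 u(a) = C1 + Integral(a/cos(a), a)
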